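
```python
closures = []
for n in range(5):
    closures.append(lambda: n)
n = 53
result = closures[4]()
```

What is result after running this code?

Step 1: Lambdas capture the variable n by reference, not by value.
Step 2: After the loop, n is reassigned to 53.
Step 3: closures[4]() looks up the current n = 53. result = 53

The answer is 53.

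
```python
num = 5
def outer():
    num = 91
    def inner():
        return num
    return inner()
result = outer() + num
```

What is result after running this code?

Step 1: Global num = 5. outer() shadows with num = 91.
Step 2: inner() returns enclosing num = 91. outer() = 91.
Step 3: result = 91 + global num (5) = 96

The answer is 96.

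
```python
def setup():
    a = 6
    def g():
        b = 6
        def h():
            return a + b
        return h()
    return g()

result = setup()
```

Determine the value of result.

Step 1: setup() defines a = 6. g() defines b = 6.
Step 2: h() accesses both from enclosing scopes: a = 6, b = 6.
Step 3: result = 6 + 6 = 12

The answer is 12.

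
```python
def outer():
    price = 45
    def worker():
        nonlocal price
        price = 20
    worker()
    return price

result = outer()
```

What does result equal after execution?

Step 1: outer() sets price = 45.
Step 2: worker() uses nonlocal to reassign price = 20.
Step 3: result = 20

The answer is 20.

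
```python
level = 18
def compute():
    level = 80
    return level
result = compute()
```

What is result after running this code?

Step 1: Global level = 18.
Step 2: compute() creates local level = 80, shadowing the global.
Step 3: Returns local level = 80. result = 80

The answer is 80.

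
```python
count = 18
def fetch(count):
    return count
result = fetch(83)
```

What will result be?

Step 1: Global count = 18.
Step 2: fetch(83) takes parameter count = 83, which shadows the global.
Step 3: result = 83

The answer is 83.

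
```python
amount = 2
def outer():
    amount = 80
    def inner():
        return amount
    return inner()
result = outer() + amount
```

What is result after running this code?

Step 1: Global amount = 2. outer() shadows with amount = 80.
Step 2: inner() returns enclosing amount = 80. outer() = 80.
Step 3: result = 80 + global amount (2) = 82

The answer is 82.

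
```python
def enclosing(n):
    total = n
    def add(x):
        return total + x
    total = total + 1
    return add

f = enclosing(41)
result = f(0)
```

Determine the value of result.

Step 1: enclosing(41) sets total = 41, then total = 41 + 1 = 42.
Step 2: Closures capture by reference, so add sees total = 42.
Step 3: f(0) returns 42 + 0 = 42

The answer is 42.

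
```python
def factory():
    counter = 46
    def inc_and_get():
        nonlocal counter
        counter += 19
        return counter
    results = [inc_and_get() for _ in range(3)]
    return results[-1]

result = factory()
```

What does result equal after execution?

Step 1: counter = 46.
Step 2: Three calls to inc_and_get(), each adding 19.
Step 3: Last value = 46 + 19 * 3 = 103

The answer is 103.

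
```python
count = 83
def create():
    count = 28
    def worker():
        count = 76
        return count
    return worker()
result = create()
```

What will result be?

Step 1: Three scopes define count: global (83), create (28), worker (76).
Step 2: worker() has its own local count = 76, which shadows both enclosing and global.
Step 3: result = 76 (local wins in LEGB)

The answer is 76.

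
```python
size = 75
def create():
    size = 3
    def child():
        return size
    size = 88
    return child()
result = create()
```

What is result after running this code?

Step 1: create() sets size = 3, then later size = 88.
Step 2: child() is called after size is reassigned to 88. Closures capture variables by reference, not by value.
Step 3: result = 88

The answer is 88.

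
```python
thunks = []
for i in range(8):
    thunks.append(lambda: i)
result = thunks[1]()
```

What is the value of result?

Step 1: The loop creates 8 lambdas, all referencing the same variable i.
Step 2: After the loop, i = 7 (final value).
Step 3: thunks[1]() looks up i at call time and finds 7. This is the late binding gotcha. result = 7

The answer is 7.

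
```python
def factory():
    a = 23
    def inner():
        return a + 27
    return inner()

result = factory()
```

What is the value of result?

Step 1: factory() defines a = 23.
Step 2: inner() reads a = 23 from enclosing scope, returns 23 + 27 = 50.
Step 3: result = 50

The answer is 50.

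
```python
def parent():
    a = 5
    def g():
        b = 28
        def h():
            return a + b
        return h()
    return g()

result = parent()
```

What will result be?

Step 1: parent() defines a = 5. g() defines b = 28.
Step 2: h() accesses both from enclosing scopes: a = 5, b = 28.
Step 3: result = 5 + 28 = 33

The answer is 33.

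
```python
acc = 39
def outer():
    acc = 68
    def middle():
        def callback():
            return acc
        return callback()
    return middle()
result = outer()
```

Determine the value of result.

Step 1: outer() defines acc = 68. middle() and callback() have no local acc.
Step 2: callback() checks local (none), enclosing middle() (none), enclosing outer() and finds acc = 68.
Step 3: result = 68

The answer is 68.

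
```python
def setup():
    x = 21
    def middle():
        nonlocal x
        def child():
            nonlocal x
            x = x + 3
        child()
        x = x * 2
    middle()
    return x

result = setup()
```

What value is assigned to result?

Step 1: x = 21.
Step 2: child() adds 3: x = 21 + 3 = 24.
Step 3: middle() doubles: x = 24 * 2 = 48.
Step 4: result = 48

The answer is 48.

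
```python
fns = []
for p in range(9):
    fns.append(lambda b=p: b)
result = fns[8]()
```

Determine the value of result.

Step 1: Default argument b=p captures p's value at each iteration.
Step 2: fns[8] captured b = 8 when p was 8.
Step 3: result = 8

The answer is 8.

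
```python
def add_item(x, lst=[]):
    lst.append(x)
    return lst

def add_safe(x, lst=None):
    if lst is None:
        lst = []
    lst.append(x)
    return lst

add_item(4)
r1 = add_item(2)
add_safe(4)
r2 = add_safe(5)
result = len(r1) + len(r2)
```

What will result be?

Step 1: add_item shares mutable default: after 2 calls, lst = [4, 2], len = 2.
Step 2: add_safe creates fresh list each time: r2 = [5], len = 1.
Step 3: result = 2 + 1 = 3

The answer is 3.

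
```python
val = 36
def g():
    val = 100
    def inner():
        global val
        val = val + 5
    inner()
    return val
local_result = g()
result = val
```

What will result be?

Step 1: Global val = 36. g() creates local val = 100.
Step 2: inner() declares global val and adds 5: global val = 36 + 5 = 41.
Step 3: g() returns its local val = 100 (unaffected by inner).
Step 4: result = global val = 41

The answer is 41.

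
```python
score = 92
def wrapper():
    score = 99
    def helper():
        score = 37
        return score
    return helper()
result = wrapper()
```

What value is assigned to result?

Step 1: Three scopes define score: global (92), wrapper (99), helper (37).
Step 2: helper() has its own local score = 37, which shadows both enclosing and global.
Step 3: result = 37 (local wins in LEGB)

The answer is 37.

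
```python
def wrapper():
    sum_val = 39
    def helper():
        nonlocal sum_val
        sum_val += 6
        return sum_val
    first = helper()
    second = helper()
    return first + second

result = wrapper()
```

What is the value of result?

Step 1: sum_val starts at 39.
Step 2: First call: sum_val = 39 + 6 = 45, returns 45.
Step 3: Second call: sum_val = 45 + 6 = 51, returns 51.
Step 4: result = 45 + 51 = 96

The answer is 96.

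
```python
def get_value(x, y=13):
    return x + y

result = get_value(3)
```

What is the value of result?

Step 1: get_value(3) uses default y = 13.
Step 2: Returns 3 + 13 = 16.
Step 3: result = 16

The answer is 16.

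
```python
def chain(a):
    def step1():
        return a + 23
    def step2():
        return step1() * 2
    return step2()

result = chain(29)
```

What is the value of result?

Step 1: chain(29) captures a = 29.
Step 2: step2() calls step1() which returns 29 + 23 = 52.
Step 3: step2() returns 52 * 2 = 104

The answer is 104.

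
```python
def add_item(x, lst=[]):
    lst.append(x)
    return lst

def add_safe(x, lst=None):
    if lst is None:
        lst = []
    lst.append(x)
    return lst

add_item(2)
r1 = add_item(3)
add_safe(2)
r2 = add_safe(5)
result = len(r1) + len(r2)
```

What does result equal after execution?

Step 1: add_item shares mutable default: after 2 calls, lst = [2, 3], len = 2.
Step 2: add_safe creates fresh list each time: r2 = [5], len = 1.
Step 3: result = 2 + 1 = 3

The answer is 3.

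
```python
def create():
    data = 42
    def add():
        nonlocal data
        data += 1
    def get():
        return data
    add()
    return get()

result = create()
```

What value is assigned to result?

Step 1: data = 42. add() modifies it via nonlocal, get() reads it.
Step 2: add() makes data = 42 + 1 = 43.
Step 3: get() returns 43. result = 43

The answer is 43.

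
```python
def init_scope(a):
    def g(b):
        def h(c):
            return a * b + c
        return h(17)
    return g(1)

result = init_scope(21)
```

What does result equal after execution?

Step 1: a = 21, b = 1, c = 17.
Step 2: h() computes a * b + c = 21 * 1 + 17 = 38.
Step 3: result = 38

The answer is 38.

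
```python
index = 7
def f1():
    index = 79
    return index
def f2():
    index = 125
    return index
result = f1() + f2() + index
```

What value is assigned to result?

Step 1: Each function shadows global index with its own local.
Step 2: f1() returns 79, f2() returns 125.
Step 3: Global index = 7 is unchanged. result = 79 + 125 + 7 = 211

The answer is 211.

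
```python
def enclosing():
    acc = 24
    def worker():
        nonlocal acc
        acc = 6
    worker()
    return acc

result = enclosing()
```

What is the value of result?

Step 1: enclosing() sets acc = 24.
Step 2: worker() uses nonlocal to reassign acc = 6.
Step 3: result = 6

The answer is 6.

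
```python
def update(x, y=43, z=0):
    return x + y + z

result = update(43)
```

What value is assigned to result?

Step 1: update(43) uses defaults y = 43, z = 0.
Step 2: Returns 43 + 43 + 0 = 86.
Step 3: result = 86

The answer is 86.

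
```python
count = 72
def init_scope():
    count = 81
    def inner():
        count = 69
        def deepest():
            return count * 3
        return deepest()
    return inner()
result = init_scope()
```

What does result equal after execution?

Step 1: deepest() looks up count through LEGB: not local, finds count = 69 in enclosing inner().
Step 2: Returns 69 * 3 = 207.
Step 3: result = 207

The answer is 207.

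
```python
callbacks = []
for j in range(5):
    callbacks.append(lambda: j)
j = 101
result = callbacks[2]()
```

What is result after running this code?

Step 1: Lambdas capture the variable j by reference, not by value.
Step 2: After the loop, j is reassigned to 101.
Step 3: callbacks[2]() looks up the current j = 101. result = 101

The answer is 101.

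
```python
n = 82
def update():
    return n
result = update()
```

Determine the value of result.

Step 1: n = 82 is defined in the global scope.
Step 2: update() looks up n. No local n exists, so Python checks the global scope via LEGB rule and finds n = 82.
Step 3: result = 82

The answer is 82.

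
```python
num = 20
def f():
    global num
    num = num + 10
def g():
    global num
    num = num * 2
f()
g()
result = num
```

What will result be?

Step 1: num = 20.
Step 2: f() adds 10: num = 20 + 10 = 30.
Step 3: g() doubles: num = 30 * 2 = 60.
Step 4: result = 60

The answer is 60.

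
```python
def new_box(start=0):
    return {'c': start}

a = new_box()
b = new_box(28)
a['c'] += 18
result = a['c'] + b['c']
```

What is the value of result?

Step 1: new_box() returns a new dict each call (immutable default 0).
Step 2: a = {'c': 0}, b = {'c': 28}.
Step 3: a['c'] += 18 = 18. result = 18 + 28 = 46

The answer is 46.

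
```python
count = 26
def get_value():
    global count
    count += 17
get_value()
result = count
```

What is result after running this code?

Step 1: count = 26 globally.
Step 2: get_value() modifies global count: count += 17 = 43.
Step 3: result = 43

The answer is 43.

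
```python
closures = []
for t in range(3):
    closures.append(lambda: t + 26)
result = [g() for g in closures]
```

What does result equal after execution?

Step 1: All lambdas capture t by reference. After the loop, t = 2.
Step 2: Each call returns 2 + 26 = 28.
Step 3: result = [28, 28, 28]

The answer is [28, 28, 28].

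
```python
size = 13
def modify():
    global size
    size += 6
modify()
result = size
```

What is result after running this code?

Step 1: size = 13 globally.
Step 2: modify() modifies global size: size += 6 = 19.
Step 3: result = 19

The answer is 19.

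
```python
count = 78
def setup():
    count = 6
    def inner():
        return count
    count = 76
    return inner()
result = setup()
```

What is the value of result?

Step 1: setup() sets count = 6, then later count = 76.
Step 2: inner() is called after count is reassigned to 76. Closures capture variables by reference, not by value.
Step 3: result = 76

The answer is 76.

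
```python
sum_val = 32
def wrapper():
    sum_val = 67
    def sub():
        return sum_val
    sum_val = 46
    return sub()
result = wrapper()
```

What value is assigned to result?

Step 1: wrapper() sets sum_val = 67, then later sum_val = 46.
Step 2: sub() is called after sum_val is reassigned to 46. Closures capture variables by reference, not by value.
Step 3: result = 46

The answer is 46.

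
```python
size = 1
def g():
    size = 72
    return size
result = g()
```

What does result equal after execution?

Step 1: Global size = 1.
Step 2: g() creates local size = 72, shadowing the global.
Step 3: Returns local size = 72. result = 72

The answer is 72.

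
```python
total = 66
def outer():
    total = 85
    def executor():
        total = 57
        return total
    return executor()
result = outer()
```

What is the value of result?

Step 1: Three scopes define total: global (66), outer (85), executor (57).
Step 2: executor() has its own local total = 57, which shadows both enclosing and global.
Step 3: result = 57 (local wins in LEGB)

The answer is 57.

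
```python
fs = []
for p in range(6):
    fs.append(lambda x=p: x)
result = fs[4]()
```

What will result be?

Step 1: Default argument x=p captures p's value at each iteration.
Step 2: fs[4] captured x = 4 when p was 4.
Step 3: result = 4

The answer is 4.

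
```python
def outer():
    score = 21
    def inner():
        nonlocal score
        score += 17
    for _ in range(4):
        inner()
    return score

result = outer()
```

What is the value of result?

Step 1: score = 21.
Step 2: inner() is called 4 times in a loop, each adding 17 via nonlocal.
Step 3: score = 21 + 17 * 4 = 89

The answer is 89.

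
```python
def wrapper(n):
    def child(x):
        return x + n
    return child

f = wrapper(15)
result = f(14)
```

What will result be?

Step 1: wrapper(15) creates a closure that captures n = 15.
Step 2: f(14) calls the closure with x = 14, returning 14 + 15 = 29.
Step 3: result = 29

The answer is 29.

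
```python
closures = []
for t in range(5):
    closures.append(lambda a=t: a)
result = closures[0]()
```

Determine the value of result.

Step 1: Default argument a=t captures t's value at each iteration.
Step 2: closures[0] captured a = 0 when t was 0.
Step 3: result = 0

The answer is 0.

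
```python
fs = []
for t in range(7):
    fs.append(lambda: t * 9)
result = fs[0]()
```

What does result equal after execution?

Step 1: All lambdas reference the same variable t (late binding).
Step 2: After the loop, t = 6. Every lambda returns t * 9.
Step 3: fs[0]() = 6 * 9 = 54

The answer is 54.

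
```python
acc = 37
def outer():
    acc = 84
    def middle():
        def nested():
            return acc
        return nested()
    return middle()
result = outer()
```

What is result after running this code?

Step 1: outer() defines acc = 84. middle() and nested() have no local acc.
Step 2: nested() checks local (none), enclosing middle() (none), enclosing outer() and finds acc = 84.
Step 3: result = 84

The answer is 84.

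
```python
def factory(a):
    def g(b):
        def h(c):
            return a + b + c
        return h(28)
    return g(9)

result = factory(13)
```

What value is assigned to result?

Step 1: a = 13, b = 9, c = 28 across three nested scopes.
Step 2: h() accesses all three via LEGB rule.
Step 3: result = 13 + 9 + 28 = 50

The answer is 50.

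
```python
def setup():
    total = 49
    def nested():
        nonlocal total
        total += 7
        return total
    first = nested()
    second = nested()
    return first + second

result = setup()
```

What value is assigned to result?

Step 1: total starts at 49.
Step 2: First call: total = 49 + 7 = 56, returns 56.
Step 3: Second call: total = 56 + 7 = 63, returns 63.
Step 4: result = 56 + 63 = 119

The answer is 119.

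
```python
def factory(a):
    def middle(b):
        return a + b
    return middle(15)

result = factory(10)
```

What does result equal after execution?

Step 1: factory(10) passes a = 10.
Step 2: middle(15) has b = 15, reads a = 10 from enclosing.
Step 3: result = 10 + 15 = 25

The answer is 25.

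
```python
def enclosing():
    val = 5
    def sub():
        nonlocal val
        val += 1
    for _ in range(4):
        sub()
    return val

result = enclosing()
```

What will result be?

Step 1: val = 5.
Step 2: sub() is called 4 times in a loop, each adding 1 via nonlocal.
Step 3: val = 5 + 1 * 4 = 9

The answer is 9.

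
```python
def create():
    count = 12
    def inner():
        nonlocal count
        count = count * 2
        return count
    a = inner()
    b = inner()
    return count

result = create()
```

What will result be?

Step 1: count starts at 12.
Step 2: First inner(): count = 12 * 2 = 24.
Step 3: Second inner(): count = 24 * 2 = 48.
Step 4: result = 48

The answer is 48.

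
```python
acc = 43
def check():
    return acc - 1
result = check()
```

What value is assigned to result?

Step 1: acc = 43 is defined globally.
Step 2: check() looks up acc from global scope = 43, then computes 43 - 1 = 42.
Step 3: result = 42

The answer is 42.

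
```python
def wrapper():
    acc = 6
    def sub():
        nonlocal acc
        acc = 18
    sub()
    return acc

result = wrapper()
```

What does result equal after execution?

Step 1: wrapper() sets acc = 6.
Step 2: sub() uses nonlocal to reassign acc = 18.
Step 3: result = 18

The answer is 18.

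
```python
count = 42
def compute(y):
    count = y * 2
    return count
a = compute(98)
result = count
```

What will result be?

Step 1: Global count = 42.
Step 2: compute(98) creates local count = 98 * 2 = 196.
Step 3: Global count unchanged because no global keyword. result = 42

The answer is 42.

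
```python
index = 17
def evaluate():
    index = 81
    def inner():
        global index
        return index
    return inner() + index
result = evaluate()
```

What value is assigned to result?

Step 1: Global index = 17. evaluate() shadows with local index = 81.
Step 2: inner() uses global keyword, so inner() returns global index = 17.
Step 3: evaluate() returns 17 + 81 = 98

The answer is 98.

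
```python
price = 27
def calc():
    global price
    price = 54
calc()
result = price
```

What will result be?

Step 1: price = 27 globally.
Step 2: calc() declares global price and sets it to 54.
Step 3: After calc(), global price = 54. result = 54

The answer is 54.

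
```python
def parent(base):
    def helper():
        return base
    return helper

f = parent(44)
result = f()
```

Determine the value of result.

Step 1: parent(44) creates closure capturing base = 44.
Step 2: f() returns the captured base = 44.
Step 3: result = 44

The answer is 44.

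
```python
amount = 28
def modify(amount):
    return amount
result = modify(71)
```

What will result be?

Step 1: Global amount = 28.
Step 2: modify(71) takes parameter amount = 71, which shadows the global.
Step 3: result = 71

The answer is 71.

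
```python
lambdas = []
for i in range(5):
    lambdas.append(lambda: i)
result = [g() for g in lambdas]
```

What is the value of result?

Step 1: All 5 lambdas share the same variable i.
Step 2: After the loop, i = 4.
Step 3: Each call returns 4. result = [4, 4, 4, 4, 4]

The answer is [4, 4, 4, 4, 4].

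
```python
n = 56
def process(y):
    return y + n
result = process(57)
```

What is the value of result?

Step 1: n = 56 is defined globally.
Step 2: process(57) uses parameter y = 57 and looks up n from global scope = 56.
Step 3: result = 57 + 56 = 113

The answer is 113.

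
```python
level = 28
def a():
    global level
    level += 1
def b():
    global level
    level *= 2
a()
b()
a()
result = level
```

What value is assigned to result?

Step 1: level = 28.
Step 2: a(): level = 28 + 1 = 29.
Step 3: b(): level = 29 * 2 = 58.
Step 4: a(): level = 58 + 1 = 59

The answer is 59.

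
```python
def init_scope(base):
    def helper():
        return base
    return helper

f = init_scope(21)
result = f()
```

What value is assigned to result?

Step 1: init_scope(21) creates closure capturing base = 21.
Step 2: f() returns the captured base = 21.
Step 3: result = 21

The answer is 21.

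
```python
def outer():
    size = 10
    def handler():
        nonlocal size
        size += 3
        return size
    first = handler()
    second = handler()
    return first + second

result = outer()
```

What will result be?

Step 1: size starts at 10.
Step 2: First call: size = 10 + 3 = 13, returns 13.
Step 3: Second call: size = 13 + 3 = 16, returns 16.
Step 4: result = 13 + 16 = 29

The answer is 29.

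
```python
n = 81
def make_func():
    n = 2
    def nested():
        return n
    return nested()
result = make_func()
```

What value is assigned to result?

Step 1: n = 81 globally, but make_func() defines n = 2 locally.
Step 2: nested() looks up n. Not in local scope, so checks enclosing scope (make_func) and finds n = 2.
Step 3: result = 2

The answer is 2.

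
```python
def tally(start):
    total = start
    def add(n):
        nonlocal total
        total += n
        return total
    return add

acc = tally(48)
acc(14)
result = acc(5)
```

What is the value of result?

Step 1: tally(48) creates closure with total = 48.
Step 2: First acc(14): total = 48 + 14 = 62.
Step 3: Second acc(5): total = 62 + 5 = 67. result = 67

The answer is 67.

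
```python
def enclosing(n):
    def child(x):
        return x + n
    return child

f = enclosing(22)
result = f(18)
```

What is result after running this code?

Step 1: enclosing(22) creates a closure that captures n = 22.
Step 2: f(18) calls the closure with x = 18, returning 18 + 22 = 40.
Step 3: result = 40

The answer is 40.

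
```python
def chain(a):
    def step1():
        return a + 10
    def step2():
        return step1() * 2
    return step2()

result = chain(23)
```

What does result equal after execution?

Step 1: chain(23) captures a = 23.
Step 2: step2() calls step1() which returns 23 + 10 = 33.
Step 3: step2() returns 33 * 2 = 66

The answer is 66.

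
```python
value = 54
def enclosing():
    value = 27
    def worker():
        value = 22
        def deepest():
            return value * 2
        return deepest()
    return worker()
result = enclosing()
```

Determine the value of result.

Step 1: deepest() looks up value through LEGB: not local, finds value = 22 in enclosing worker().
Step 2: Returns 22 * 2 = 44.
Step 3: result = 44

The answer is 44.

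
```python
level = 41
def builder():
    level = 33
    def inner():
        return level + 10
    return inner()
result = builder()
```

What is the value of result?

Step 1: builder() shadows global level with level = 33.
Step 2: inner() finds level = 33 in enclosing scope, computes 33 + 10 = 43.
Step 3: result = 43

The answer is 43.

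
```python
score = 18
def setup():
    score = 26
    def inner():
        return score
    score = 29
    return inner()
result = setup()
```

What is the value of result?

Step 1: setup() sets score = 26, then later score = 29.
Step 2: inner() is called after score is reassigned to 29. Closures capture variables by reference, not by value.
Step 3: result = 29

The answer is 29.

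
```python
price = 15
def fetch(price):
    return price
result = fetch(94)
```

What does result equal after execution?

Step 1: Global price = 15.
Step 2: fetch(94) takes parameter price = 94, which shadows the global.
Step 3: result = 94

The answer is 94.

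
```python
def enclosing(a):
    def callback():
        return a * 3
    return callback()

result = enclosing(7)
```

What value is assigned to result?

Step 1: enclosing(7) binds parameter a = 7.
Step 2: callback() accesses a = 7 from enclosing scope.
Step 3: result = 7 * 3 = 21

The answer is 21.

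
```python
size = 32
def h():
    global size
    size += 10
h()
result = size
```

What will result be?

Step 1: size = 32 globally.
Step 2: h() modifies global size: size += 10 = 42.
Step 3: result = 42

The answer is 42.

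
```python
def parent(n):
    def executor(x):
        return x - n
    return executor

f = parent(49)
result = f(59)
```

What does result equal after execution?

Step 1: parent(49) creates a closure capturing n = 49.
Step 2: f(59) computes 59 - 49 = 10.
Step 3: result = 10

The answer is 10.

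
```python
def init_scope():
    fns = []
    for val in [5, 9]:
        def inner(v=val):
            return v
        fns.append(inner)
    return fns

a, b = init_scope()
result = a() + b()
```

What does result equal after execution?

Step 1: Default argument v=val captures val at each iteration.
Step 2: a() returns 5 (captured at first iteration), b() returns 9 (captured at second).
Step 3: result = 5 + 9 = 14

The answer is 14.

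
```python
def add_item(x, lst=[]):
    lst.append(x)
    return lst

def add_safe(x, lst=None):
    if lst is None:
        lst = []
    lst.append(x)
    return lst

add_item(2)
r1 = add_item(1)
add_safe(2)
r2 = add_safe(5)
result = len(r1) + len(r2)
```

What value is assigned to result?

Step 1: add_item shares mutable default: after 2 calls, lst = [2, 1], len = 2.
Step 2: add_safe creates fresh list each time: r2 = [5], len = 1.
Step 3: result = 2 + 1 = 3

The answer is 3.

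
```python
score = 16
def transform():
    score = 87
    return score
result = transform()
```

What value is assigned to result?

Step 1: Global score = 16.
Step 2: transform() creates local score = 87, shadowing the global.
Step 3: Returns local score = 87. result = 87

The answer is 87.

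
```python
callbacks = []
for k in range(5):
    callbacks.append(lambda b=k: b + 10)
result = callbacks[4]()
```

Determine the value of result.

Step 1: Default argument b=k captures k's value at definition time.
Step 2: callbacks[4] was defined when k = 4, so b defaults to 4.
Step 3: result = 4 + 10 = 14 (default arg fixes the late binding issue)

The answer is 14.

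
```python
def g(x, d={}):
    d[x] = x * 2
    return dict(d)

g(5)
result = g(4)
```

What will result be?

Step 1: Mutable default dict is shared across calls.
Step 2: First call adds 5: 10. Second call adds 4: 8.
Step 3: result = {5: 10, 4: 8}

The answer is {5: 10, 4: 8}.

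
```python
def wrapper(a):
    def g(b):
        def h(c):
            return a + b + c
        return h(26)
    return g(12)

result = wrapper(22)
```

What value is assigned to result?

Step 1: a = 22, b = 12, c = 26 across three nested scopes.
Step 2: h() accesses all three via LEGB rule.
Step 3: result = 22 + 12 + 26 = 60

The answer is 60.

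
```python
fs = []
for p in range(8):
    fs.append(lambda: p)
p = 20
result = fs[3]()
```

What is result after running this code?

Step 1: Lambdas capture the variable p by reference, not by value.
Step 2: After the loop, p is reassigned to 20.
Step 3: fs[3]() looks up the current p = 20. result = 20

The answer is 20.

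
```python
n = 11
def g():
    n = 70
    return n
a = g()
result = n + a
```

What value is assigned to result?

Step 1: Global n = 11. g() returns local n = 70.
Step 2: a = 70. Global n still = 11.
Step 3: result = 11 + 70 = 81

The answer is 81.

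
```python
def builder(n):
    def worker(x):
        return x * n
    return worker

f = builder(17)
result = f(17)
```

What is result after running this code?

Step 1: builder(17) creates a closure capturing n = 17.
Step 2: f(17) computes 17 * 17 = 289.
Step 3: result = 289

The answer is 289.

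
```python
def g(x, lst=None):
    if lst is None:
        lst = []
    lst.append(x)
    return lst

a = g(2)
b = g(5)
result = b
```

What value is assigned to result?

Step 1: None default with guard creates a NEW list each call.
Step 2: a = [2] (fresh list). b = [5] (another fresh list).
Step 3: result = [5] (this is the fix for mutable default)

The answer is [5].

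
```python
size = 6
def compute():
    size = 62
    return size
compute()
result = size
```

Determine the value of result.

Step 1: size = 6 globally.
Step 2: compute() creates a LOCAL size = 62 (no global keyword!).
Step 3: The global size is unchanged. result = 6

The answer is 6.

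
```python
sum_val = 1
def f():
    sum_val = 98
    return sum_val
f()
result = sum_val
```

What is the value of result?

Step 1: Global sum_val = 1.
Step 2: f() creates local sum_val = 98 (shadow, not modification).
Step 3: After f() returns, global sum_val is unchanged. result = 1

The answer is 1.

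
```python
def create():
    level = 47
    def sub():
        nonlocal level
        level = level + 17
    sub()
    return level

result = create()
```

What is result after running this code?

Step 1: create() sets level = 47.
Step 2: sub() uses nonlocal to modify level in create's scope: level = 47 + 17 = 64.
Step 3: create() returns the modified level = 64

The answer is 64.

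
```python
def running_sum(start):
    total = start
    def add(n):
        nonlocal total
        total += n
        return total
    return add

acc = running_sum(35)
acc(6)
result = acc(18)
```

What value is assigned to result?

Step 1: running_sum(35) creates closure with total = 35.
Step 2: First acc(6): total = 35 + 6 = 41.
Step 3: Second acc(18): total = 41 + 18 = 59. result = 59

The answer is 59.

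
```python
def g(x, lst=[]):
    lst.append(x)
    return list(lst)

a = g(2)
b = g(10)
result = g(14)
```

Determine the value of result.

Step 1: Default list is shared. list() creates copies for return values.
Step 2: Internal list grows: [2] -> [2, 10] -> [2, 10, 14].
Step 3: result = [2, 10, 14]

The answer is [2, 10, 14].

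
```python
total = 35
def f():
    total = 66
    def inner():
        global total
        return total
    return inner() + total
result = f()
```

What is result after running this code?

Step 1: Global total = 35. f() shadows with local total = 66.
Step 2: inner() uses global keyword, so inner() returns global total = 35.
Step 3: f() returns 35 + 66 = 101

The answer is 101.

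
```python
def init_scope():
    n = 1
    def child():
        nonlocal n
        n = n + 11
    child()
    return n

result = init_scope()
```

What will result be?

Step 1: init_scope() sets n = 1.
Step 2: child() uses nonlocal to modify n in init_scope's scope: n = 1 + 11 = 12.
Step 3: init_scope() returns the modified n = 12

The answer is 12.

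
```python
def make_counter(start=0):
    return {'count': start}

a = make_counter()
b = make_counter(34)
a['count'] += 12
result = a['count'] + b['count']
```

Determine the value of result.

Step 1: make_counter() returns a new dict each call (immutable default 0).
Step 2: a = {'count': 0}, b = {'count': 34}.
Step 3: a['count'] += 12 = 12. result = 12 + 34 = 46

The answer is 46.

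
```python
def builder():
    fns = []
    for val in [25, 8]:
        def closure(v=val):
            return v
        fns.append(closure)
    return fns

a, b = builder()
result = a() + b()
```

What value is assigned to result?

Step 1: Default argument v=val captures val at each iteration.
Step 2: a() returns 25 (captured at first iteration), b() returns 8 (captured at second).
Step 3: result = 25 + 8 = 33

The answer is 33.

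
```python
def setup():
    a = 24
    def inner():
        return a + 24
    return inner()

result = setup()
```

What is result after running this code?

Step 1: setup() defines a = 24.
Step 2: inner() reads a = 24 from enclosing scope, returns 24 + 24 = 48.
Step 3: result = 48

The answer is 48.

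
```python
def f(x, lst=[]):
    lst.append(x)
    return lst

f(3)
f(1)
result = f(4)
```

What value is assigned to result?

Step 1: Mutable default argument gotcha! The list [] is created once.
Step 2: Each call appends to the SAME list: [3], [3, 1], [3, 1, 4].
Step 3: result = [3, 1, 4]

The answer is [3, 1, 4].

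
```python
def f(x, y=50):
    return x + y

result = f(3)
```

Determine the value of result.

Step 1: f(3) uses default y = 50.
Step 2: Returns 3 + 50 = 53.
Step 3: result = 53

The answer is 53.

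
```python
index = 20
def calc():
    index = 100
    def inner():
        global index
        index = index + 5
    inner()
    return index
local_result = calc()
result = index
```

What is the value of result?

Step 1: Global index = 20. calc() creates local index = 100.
Step 2: inner() declares global index and adds 5: global index = 20 + 5 = 25.
Step 3: calc() returns its local index = 100 (unaffected by inner).
Step 4: result = global index = 25

The answer is 25.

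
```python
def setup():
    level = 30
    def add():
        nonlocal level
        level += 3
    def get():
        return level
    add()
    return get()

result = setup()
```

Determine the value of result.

Step 1: level = 30. add() modifies it via nonlocal, get() reads it.
Step 2: add() makes level = 30 + 3 = 33.
Step 3: get() returns 33. result = 33

The answer is 33.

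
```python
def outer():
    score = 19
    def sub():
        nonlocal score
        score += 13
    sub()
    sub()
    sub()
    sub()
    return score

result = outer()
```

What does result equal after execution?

Step 1: score starts at 19.
Step 2: sub() is called 4 times, each adding 13.
Step 3: score = 19 + 13 * 4 = 71

The answer is 71.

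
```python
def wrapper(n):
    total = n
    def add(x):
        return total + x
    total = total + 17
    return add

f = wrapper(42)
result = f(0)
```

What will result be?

Step 1: wrapper(42) sets total = 42, then total = 42 + 17 = 59.
Step 2: Closures capture by reference, so add sees total = 59.
Step 3: f(0) returns 59 + 0 = 59

The answer is 59.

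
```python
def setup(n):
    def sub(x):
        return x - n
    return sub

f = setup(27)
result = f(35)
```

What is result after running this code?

Step 1: setup(27) creates a closure capturing n = 27.
Step 2: f(35) computes 35 - 27 = 8.
Step 3: result = 8

The answer is 8.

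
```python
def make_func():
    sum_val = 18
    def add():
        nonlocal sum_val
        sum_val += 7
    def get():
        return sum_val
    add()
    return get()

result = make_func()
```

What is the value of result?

Step 1: sum_val = 18. add() modifies it via nonlocal, get() reads it.
Step 2: add() makes sum_val = 18 + 7 = 25.
Step 3: get() returns 25. result = 25

The answer is 25.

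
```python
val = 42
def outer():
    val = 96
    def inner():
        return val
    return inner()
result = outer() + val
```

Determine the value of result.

Step 1: Global val = 42. outer() shadows with val = 96.
Step 2: inner() returns enclosing val = 96. outer() = 96.
Step 3: result = 96 + global val (42) = 138

The answer is 138.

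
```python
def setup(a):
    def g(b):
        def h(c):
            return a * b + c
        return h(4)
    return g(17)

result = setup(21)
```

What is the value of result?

Step 1: a = 21, b = 17, c = 4.
Step 2: h() computes a * b + c = 21 * 17 + 4 = 361.
Step 3: result = 361

The answer is 361.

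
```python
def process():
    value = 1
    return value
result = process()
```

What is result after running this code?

Step 1: process() defines value = 1 in its local scope.
Step 2: return value finds the local variable value = 1.
Step 3: result = 1

The answer is 1.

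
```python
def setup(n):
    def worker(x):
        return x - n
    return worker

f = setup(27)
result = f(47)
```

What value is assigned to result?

Step 1: setup(27) creates a closure capturing n = 27.
Step 2: f(47) computes 47 - 27 = 20.
Step 3: result = 20

The answer is 20.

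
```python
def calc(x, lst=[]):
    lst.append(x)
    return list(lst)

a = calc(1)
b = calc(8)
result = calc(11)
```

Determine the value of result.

Step 1: Default list is shared. list() creates copies for return values.
Step 2: Internal list grows: [1] -> [1, 8] -> [1, 8, 11].
Step 3: result = [1, 8, 11]

The answer is [1, 8, 11].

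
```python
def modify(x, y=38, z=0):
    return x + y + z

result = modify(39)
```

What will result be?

Step 1: modify(39) uses defaults y = 38, z = 0.
Step 2: Returns 39 + 38 + 0 = 77.
Step 3: result = 77

The answer is 77.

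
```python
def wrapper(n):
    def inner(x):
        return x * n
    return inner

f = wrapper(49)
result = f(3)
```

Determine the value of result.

Step 1: wrapper(49) creates a closure capturing n = 49.
Step 2: f(3) computes 3 * 49 = 147.
Step 3: result = 147

The answer is 147.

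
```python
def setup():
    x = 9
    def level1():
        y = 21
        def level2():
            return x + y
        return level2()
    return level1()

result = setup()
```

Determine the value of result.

Step 1: x = 9 in setup. y = 21 in level1.
Step 2: level2() reads x = 9 and y = 21 from enclosing scopes.
Step 3: result = 9 + 21 = 30

The answer is 30.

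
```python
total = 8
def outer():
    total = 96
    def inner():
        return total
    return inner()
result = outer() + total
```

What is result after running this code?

Step 1: Global total = 8. outer() shadows with total = 96.
Step 2: inner() returns enclosing total = 96. outer() = 96.
Step 3: result = 96 + global total (8) = 104

The answer is 104.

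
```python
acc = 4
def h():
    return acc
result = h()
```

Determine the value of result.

Step 1: acc = 4 is defined in the global scope.
Step 2: h() looks up acc. No local acc exists, so Python checks the global scope via LEGB rule and finds acc = 4.
Step 3: result = 4

The answer is 4.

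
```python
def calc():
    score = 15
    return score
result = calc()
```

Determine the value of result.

Step 1: calc() defines score = 15 in its local scope.
Step 2: return score finds the local variable score = 15.
Step 3: result = 15

The answer is 15.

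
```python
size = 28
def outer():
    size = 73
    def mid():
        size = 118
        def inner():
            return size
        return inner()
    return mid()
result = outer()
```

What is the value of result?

Step 1: Three levels of shadowing: global 28, outer 73, mid 118.
Step 2: inner() finds size = 118 in enclosing mid() scope.
Step 3: result = 118

The answer is 118.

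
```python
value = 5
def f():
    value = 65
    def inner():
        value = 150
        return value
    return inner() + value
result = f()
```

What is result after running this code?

Step 1: f() has local value = 65. inner() has local value = 150.
Step 2: inner() returns its local value = 150.
Step 3: f() returns 150 + its own value (65) = 215

The answer is 215.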